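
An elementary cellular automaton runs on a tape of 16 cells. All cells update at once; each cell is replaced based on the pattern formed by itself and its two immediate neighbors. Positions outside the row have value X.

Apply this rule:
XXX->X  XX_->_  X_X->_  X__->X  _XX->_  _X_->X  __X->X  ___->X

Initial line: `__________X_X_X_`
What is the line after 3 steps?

XXXXXXXXX_XXX_X_

XXXXXXXXXXX_X_X_
XXXXXXXXXX__X_X_
XXXXXXXXX_XXX_X_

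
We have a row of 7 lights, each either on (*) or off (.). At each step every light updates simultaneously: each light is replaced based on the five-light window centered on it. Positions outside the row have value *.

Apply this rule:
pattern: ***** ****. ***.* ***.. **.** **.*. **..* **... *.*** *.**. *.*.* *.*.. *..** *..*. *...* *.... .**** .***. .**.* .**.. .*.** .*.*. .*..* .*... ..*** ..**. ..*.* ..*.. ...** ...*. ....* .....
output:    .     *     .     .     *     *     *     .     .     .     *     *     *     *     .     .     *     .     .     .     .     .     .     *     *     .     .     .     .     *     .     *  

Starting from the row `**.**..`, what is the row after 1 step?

*.*..**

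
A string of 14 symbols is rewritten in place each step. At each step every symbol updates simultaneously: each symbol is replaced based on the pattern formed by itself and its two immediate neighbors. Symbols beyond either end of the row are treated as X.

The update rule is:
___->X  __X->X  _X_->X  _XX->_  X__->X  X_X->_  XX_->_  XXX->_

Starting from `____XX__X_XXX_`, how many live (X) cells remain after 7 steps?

7

XXXX__XXX_____
____XX___XXXXX
XXXX__XXX_____  (repeats step 1; period 2)
step 7: XXXX__XXX_____
count of X: 7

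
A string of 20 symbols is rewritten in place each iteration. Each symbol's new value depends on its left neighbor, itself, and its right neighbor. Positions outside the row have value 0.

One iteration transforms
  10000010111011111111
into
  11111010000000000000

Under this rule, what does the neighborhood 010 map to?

1

At position 0 the neighborhood is 010; the next row has 1 there.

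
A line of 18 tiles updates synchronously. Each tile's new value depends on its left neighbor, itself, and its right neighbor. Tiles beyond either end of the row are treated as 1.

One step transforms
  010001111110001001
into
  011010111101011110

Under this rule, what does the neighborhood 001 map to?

At position 4 the neighborhood is 001; the next row has 1 there.

1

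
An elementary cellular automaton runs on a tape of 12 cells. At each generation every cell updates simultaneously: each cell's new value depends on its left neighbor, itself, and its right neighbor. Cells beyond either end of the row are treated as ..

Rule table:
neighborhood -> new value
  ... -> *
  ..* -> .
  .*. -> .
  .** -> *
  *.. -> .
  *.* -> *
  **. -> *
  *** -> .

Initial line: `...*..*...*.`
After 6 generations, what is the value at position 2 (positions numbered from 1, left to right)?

*

**......*...
**.****...**
****..*.*.**
*..*...*.***
.....*..**.*
****....***.
position 2 holds *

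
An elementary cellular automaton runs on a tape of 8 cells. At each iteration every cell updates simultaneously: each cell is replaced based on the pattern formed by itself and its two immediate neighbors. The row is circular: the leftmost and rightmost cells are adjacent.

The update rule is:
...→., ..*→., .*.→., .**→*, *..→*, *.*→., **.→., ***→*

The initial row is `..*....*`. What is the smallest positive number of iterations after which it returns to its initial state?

8

*..*....
.*..*...
..*..*..
...*..*.
....*..*
*....*..
.*....*.
..*....*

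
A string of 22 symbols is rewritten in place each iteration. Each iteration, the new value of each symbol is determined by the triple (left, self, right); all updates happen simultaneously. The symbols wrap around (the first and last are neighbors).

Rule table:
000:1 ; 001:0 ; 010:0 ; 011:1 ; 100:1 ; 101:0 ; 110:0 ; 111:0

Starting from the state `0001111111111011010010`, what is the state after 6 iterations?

0100001111101000000111

1101000000000010001001
0000111111111001100101
1110100000000101010000
1000011111110000001110
0111010000001111101000
0100001111101000000111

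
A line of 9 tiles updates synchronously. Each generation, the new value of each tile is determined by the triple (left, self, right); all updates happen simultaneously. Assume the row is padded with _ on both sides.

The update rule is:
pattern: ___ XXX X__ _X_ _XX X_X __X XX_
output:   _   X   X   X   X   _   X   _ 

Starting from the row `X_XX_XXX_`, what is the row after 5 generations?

X_X_XXX_X

X_X__XX_X
X_XXXX__X
X_XXX_XXX
X_XX__XX_
X_X_XXX_X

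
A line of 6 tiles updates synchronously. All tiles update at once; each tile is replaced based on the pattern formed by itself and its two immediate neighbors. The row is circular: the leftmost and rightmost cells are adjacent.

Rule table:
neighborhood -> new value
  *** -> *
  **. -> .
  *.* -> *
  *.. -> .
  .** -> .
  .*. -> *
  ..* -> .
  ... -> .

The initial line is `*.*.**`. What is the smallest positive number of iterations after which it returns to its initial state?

2

.***.*
*.*.**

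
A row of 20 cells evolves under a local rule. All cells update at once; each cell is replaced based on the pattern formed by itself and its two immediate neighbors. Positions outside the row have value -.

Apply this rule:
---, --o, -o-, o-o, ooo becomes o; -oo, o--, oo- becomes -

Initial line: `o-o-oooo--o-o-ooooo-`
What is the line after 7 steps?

step 1: oooo-oo--ooooo-ooo--
step 2: -oo-o---o-ooo-o-o--o
step 3: o--oo-oooo-o-oooo-oo
step 4: o-o--o-oo-ooo-oo-o--
step 5: ooo-ooo--o-o-o--oo-o
step 6: -o-o-o--oooooo-o--oo
step 7: oooooo-o-oooo-oo-o--

oooooo-o-oooo-oo-o--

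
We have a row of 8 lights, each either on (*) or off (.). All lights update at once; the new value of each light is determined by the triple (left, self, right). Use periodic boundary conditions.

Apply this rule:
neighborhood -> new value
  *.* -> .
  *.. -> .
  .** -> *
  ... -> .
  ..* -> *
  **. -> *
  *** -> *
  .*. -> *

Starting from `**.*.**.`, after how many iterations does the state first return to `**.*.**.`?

iteration 1: **.*.**.

1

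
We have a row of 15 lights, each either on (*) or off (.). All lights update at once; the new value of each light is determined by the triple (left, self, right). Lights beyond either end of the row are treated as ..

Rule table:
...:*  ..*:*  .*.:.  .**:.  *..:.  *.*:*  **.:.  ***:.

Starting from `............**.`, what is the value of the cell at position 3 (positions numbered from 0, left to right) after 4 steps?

.

************...
.............**
*************..
..............*
position 3 holds .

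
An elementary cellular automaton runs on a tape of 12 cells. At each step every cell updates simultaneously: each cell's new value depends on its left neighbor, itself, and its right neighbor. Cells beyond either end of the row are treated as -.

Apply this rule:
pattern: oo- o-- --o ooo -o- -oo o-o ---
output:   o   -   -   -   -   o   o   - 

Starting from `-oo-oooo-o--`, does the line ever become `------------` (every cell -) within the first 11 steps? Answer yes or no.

-oooo--oo---
-o--o--oo---
-------oo---
-------oo---  (fixed point — unchanged through step 11)
step 11 is -------oo---, still not uniform -

no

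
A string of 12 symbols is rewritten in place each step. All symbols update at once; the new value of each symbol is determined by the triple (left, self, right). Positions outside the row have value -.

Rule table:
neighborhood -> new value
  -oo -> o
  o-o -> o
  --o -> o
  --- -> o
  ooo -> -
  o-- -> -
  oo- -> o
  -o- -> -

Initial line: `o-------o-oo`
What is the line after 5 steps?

--oooooo-ooo
ooo----ooo-o
o-o-oooo-oo-
-o-oo--oooo-
o-ooo-oo--o-

o-ooo-oo--o-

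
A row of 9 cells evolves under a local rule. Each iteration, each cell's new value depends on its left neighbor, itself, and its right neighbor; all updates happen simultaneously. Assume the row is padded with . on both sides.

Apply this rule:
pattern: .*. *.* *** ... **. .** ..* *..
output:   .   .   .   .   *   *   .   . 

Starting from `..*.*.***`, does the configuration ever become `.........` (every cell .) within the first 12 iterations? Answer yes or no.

yes

iteration 1: ......*.*
iteration 2: .........
all cells are . at iteration 2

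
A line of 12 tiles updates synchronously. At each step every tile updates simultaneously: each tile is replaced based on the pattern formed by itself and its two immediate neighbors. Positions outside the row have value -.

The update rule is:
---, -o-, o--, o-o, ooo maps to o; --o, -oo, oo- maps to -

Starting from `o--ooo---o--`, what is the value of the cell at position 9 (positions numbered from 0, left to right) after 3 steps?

oo--o-oo-ooo
--o-oo--o-o-
o-oo--o-oooo
position 9 holds o

o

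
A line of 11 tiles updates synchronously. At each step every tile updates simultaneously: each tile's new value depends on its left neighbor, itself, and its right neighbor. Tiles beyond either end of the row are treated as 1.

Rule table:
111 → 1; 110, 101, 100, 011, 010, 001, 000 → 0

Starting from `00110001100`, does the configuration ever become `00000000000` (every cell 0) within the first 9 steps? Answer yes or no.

00000000000
all cells are 0 at step 1

yes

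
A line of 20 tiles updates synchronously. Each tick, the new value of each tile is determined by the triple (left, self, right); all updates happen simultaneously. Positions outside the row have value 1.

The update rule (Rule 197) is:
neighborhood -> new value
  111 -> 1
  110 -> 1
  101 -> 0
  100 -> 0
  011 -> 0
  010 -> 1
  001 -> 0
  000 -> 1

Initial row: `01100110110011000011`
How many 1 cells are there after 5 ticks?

tick 1: 00100010010001011001
tick 2: 00101010010101001000
tick 3: 00101010010101001010
tick 4: 00101010010101001010  (fixed point — unchanged through tick 5)
count of 1: 8

8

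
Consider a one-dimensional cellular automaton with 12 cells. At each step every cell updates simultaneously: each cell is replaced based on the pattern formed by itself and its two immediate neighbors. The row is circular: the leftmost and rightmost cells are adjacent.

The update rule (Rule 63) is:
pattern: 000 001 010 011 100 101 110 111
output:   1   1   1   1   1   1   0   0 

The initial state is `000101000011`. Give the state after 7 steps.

110111111111

111111111110
100000000001
011111111111
110000000000
101111111111
011000000000
110111111111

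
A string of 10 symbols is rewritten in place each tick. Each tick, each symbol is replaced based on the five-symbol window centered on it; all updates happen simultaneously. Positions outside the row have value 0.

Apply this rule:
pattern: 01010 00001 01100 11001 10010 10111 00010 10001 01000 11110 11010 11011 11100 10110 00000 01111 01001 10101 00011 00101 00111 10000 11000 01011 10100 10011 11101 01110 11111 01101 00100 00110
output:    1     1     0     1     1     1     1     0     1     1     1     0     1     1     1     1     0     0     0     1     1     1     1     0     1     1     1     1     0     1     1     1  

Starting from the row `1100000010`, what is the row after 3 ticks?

1011111111
1011000011
1010111010

1010111010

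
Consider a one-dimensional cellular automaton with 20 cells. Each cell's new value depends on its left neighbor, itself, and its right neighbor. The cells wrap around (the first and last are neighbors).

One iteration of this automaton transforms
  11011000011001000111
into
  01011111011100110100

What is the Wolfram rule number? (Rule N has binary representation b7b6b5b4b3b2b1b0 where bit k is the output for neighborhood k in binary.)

89

position 0: 111 → 0  (bit 7 = 0)
position 1: 110 → 1  (bit 6 = 1)
position 2: 101 → 0  (bit 5 = 0)
position 5: 100 → 1  (bit 4 = 1)
position 3: 011 → 1  (bit 3 = 1)
position 13: 010 → 0  (bit 2 = 0)
position 8: 001 → 0  (bit 1 = 0)
position 6: 000 → 1  (bit 0 = 1)
bits b7..b0 = 01011001 = 89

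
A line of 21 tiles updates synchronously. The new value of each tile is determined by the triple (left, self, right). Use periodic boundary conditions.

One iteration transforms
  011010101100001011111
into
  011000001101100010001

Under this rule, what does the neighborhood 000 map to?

At position 11 the neighborhood is 000; the next row has 1 there.

1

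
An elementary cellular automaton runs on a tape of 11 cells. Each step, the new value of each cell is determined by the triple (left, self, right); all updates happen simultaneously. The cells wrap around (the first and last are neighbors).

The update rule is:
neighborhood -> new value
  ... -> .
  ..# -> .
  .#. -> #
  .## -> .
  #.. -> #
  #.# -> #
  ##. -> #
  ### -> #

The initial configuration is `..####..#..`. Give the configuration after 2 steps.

...####.##.
....####.##

....####.##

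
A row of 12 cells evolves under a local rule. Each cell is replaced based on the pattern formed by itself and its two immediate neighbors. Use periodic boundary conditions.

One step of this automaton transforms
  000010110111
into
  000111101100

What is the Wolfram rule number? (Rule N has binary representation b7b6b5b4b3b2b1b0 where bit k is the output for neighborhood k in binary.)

46

position 10: 111 → 0  (bit 7 = 0)
position 7: 110 → 0  (bit 6 = 0)
position 5: 101 → 1  (bit 5 = 1)
position 0: 100 → 0  (bit 4 = 0)
position 6: 011 → 1  (bit 3 = 1)
position 4: 010 → 1  (bit 2 = 1)
position 3: 001 → 1  (bit 1 = 1)
position 1: 000 → 0  (bit 0 = 0)
bits b7..b0 = 00101110 = 46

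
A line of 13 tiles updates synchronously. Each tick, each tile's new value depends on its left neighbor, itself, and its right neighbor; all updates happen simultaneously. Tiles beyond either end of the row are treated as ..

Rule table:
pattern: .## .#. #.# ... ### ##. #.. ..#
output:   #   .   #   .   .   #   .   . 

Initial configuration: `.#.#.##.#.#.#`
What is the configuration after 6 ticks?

..#.####.#.#.
...##..##.#..
...##..###...
...##..#.#...
...##...#....
...##........

...##........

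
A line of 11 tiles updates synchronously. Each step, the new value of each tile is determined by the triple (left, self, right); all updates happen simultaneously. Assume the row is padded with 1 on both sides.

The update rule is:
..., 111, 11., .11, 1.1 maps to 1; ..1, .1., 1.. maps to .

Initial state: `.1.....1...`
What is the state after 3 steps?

1..1111...1

1..111...1.
1..111.1..1
1..1111...1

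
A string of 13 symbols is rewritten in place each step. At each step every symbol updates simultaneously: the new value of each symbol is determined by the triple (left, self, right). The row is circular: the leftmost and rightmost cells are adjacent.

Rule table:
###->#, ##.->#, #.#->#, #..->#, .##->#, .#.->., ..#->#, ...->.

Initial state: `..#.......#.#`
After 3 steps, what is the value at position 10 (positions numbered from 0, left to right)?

.

##.#.....#.#.
###.#...#.#.#
####.#.#.#.##
position 10 holds .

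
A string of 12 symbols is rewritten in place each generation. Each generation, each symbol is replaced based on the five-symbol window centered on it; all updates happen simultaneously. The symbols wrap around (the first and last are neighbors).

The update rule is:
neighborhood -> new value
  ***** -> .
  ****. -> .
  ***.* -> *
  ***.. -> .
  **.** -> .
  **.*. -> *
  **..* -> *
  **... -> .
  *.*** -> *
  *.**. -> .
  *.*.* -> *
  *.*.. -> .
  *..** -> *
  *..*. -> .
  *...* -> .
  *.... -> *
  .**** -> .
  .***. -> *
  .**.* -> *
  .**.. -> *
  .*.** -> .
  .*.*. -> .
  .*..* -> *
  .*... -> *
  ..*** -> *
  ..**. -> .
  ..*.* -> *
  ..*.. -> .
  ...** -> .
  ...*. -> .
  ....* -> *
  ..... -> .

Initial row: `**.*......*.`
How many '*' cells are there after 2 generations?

6

.**.**..*.*.
*.*..**.*..*
count of *: 6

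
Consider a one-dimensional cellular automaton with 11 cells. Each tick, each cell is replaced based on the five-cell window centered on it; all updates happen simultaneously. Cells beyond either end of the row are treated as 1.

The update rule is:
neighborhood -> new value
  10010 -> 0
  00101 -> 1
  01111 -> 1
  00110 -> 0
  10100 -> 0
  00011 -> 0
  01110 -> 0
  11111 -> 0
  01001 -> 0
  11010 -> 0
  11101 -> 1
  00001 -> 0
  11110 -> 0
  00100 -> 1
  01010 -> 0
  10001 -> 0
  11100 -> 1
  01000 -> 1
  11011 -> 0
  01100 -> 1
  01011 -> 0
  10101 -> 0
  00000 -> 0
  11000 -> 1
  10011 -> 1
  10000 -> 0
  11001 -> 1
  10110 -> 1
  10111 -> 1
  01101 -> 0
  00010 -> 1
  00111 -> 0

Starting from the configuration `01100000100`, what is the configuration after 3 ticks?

00011100000

01110001101
01011000001
00011100000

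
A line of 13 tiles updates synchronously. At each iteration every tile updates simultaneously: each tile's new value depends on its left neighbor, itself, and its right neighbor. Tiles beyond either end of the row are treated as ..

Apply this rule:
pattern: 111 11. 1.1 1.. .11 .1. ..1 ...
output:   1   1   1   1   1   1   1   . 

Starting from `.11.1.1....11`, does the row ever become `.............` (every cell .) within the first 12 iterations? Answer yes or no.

11111111..111
1111111111111
1111111111111  (fixed point — unchanged through iteration 12)
iteration 12 is 1111111111111, still not uniform .

no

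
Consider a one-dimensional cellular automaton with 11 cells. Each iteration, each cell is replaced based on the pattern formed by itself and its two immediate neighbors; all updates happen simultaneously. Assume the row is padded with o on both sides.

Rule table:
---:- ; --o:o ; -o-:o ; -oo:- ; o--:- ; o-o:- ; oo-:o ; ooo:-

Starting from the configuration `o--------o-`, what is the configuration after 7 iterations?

iteration 1: o-------oo-
iteration 2: o------o-o-
iteration 3: o-----oo-o-
iteration 4: o----o-o-o-
iteration 5: o---oo-o-o-
iteration 6: o--o-o-o-o-
iteration 7: o-oo-o-o-o-

o-oo-o-o-o-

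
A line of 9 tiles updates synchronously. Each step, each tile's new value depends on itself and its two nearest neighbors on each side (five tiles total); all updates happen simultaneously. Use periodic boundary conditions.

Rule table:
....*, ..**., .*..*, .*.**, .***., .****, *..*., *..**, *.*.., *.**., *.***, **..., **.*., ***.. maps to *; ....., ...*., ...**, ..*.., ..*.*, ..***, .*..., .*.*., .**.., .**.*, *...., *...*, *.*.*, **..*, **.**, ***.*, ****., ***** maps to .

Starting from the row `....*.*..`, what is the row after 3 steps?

step 1: ..*...*..
step 2: *........
step 3: .......*.

.......*.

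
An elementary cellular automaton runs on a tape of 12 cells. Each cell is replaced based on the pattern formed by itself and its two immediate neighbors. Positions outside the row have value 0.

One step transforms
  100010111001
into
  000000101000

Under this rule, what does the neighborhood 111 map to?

0

At position 7 the neighborhood is 111; the next row has 0 there.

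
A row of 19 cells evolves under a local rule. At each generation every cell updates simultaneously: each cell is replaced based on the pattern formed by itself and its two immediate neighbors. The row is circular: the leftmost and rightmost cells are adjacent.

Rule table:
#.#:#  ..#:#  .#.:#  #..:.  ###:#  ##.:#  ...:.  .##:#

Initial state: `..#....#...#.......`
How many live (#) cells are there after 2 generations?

.##...##..##.......
###..###.###.......
count of #: 9

9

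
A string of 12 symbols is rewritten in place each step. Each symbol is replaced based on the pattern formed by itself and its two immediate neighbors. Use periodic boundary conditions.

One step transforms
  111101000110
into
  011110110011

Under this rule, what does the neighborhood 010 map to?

0

At position 5 the neighborhood is 010; the next row has 0 there.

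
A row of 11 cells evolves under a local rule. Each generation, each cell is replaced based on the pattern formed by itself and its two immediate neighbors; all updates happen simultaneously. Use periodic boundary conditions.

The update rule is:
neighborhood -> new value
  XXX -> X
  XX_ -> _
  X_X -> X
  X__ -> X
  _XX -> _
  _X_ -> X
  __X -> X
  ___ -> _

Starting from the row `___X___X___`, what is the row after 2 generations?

generation 1: __XXX_XXX__
generation 2: _X_X_X_X_X_

_X_X_X_X_X_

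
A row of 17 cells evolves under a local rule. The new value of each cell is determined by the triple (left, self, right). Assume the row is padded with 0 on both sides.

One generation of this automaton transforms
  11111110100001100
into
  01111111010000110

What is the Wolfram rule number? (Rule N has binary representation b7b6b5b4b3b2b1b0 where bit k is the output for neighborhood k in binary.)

240

position 1: 111 → 1  (bit 7 = 1)
position 6: 110 → 1  (bit 6 = 1)
position 7: 101 → 1  (bit 5 = 1)
position 9: 100 → 1  (bit 4 = 1)
position 0: 011 → 0  (bit 3 = 0)
position 8: 010 → 0  (bit 2 = 0)
position 12: 001 → 0  (bit 1 = 0)
position 10: 000 → 0  (bit 0 = 0)
bits b7..b0 = 11110000 = 240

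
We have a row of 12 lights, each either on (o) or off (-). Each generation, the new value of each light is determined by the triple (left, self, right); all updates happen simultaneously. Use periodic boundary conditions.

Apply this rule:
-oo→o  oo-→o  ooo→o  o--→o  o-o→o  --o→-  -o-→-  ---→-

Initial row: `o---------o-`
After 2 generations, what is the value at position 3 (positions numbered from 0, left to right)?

-o---------o
o-o---------
position 3 holds -

-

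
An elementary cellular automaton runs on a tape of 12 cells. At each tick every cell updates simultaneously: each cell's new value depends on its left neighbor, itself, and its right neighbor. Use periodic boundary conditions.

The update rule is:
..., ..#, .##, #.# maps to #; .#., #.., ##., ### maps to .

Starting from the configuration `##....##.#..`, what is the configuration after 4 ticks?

##..##..##..

#..####.#..#
..##...#..##
.##..##..##.
##..##..##..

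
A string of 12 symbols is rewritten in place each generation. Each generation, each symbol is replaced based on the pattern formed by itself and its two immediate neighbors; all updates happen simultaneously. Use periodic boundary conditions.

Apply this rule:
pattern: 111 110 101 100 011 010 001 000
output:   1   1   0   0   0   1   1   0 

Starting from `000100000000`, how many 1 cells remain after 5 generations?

generation 1: 001100000000
generation 2: 010100000000
generation 3: 110100000000
generation 4: 010100000001
generation 5: 010100000011
count of 1: 4

4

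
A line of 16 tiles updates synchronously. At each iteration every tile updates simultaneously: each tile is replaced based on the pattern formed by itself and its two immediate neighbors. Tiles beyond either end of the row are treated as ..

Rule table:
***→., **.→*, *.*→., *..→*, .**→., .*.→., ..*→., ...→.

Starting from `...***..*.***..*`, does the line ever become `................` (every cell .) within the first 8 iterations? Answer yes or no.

no

iteration 1: .....**.....**..
iteration 2: ......**.....**.
iteration 3: .......**.....**
iteration 4: ........**.....*
iteration 5: .........**.....
iteration 6: ..........**....
iteration 7: ...........**...
iteration 8: ............**..
iteration 8 is ............**.., still not uniform .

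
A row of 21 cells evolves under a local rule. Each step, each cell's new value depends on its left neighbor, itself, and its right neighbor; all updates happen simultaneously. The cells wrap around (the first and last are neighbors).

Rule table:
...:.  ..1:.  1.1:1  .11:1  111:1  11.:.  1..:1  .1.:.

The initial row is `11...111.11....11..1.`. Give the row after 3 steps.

step 1: 1.1..11.11.1...1.1..1
step 2: .1.1.1.11.1.1...1.1.1
step 3: 1.1.1.11.1.1.1...1.1.

1.1.1.11.1.1.1...1.1.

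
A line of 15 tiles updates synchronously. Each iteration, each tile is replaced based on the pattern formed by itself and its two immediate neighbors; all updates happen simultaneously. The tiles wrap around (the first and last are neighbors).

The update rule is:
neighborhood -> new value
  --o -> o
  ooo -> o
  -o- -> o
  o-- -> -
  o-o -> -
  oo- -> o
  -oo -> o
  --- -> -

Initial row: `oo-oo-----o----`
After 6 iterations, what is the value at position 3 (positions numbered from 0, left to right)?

oo-oo----oo---o
oo-oo---ooo--oo
oo-oo--oooo-ooo
oo-oo-ooooo-ooo
oo-oo-ooooo-ooo  (fixed point — unchanged through iteration 6)
position 3 holds o

o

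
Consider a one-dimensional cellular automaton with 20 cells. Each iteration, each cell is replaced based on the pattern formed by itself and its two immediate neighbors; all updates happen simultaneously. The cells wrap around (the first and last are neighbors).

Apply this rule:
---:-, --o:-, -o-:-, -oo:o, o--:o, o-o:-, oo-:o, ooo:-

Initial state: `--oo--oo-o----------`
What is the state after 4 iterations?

--------ooo--o------

--ooo-oo--o---------
--o-o-ooo--o--------
------o-oo--o-------
--------ooo--o------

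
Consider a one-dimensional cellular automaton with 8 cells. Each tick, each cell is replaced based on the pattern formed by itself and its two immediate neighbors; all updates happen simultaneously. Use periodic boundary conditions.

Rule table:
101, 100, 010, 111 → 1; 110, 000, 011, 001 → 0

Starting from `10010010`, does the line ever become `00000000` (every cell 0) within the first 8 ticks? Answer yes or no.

11011011
10100101
01110110
00101001
10111101
01011010
01100111
10010010
tick 8 is 10010010, still not uniform 0

no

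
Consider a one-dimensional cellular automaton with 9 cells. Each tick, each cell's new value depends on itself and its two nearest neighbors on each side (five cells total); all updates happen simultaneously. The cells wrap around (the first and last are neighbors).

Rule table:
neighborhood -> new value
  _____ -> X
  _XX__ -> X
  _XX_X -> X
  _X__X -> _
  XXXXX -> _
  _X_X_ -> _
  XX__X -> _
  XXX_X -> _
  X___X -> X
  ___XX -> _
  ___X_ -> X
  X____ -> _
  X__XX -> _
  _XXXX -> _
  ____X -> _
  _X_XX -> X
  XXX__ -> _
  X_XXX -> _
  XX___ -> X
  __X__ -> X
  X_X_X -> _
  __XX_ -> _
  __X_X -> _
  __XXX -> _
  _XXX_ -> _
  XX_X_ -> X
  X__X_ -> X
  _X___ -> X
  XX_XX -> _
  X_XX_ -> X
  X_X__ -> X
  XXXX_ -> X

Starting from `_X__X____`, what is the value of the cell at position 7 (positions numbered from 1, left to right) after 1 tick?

XX_XXX_X_
position 7 holds _

_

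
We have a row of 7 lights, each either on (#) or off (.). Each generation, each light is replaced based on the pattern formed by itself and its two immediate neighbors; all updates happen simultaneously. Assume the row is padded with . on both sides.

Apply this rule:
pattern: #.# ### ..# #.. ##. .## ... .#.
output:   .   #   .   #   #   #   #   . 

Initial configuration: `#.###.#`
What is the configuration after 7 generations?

generation 1: ..###..
generation 2: #.#####
generation 3: ..#####
generation 4: #.#####  (repeats generation 2; period 2)
generation 7: ..#####

..#####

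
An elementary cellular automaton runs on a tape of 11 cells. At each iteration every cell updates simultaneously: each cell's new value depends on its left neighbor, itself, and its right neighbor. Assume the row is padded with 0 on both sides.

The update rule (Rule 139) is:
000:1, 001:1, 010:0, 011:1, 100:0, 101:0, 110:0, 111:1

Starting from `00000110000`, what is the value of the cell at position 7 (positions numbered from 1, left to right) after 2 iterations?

11111100111
11111001110
position 7 holds 0

0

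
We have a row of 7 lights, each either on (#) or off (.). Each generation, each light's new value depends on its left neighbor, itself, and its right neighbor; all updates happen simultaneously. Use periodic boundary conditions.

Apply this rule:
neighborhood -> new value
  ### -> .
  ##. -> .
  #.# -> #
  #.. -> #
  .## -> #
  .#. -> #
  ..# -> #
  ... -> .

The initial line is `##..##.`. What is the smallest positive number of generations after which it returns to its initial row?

14

#.###.#
.##..##
##.###.
#.##..#
.##.###
##.##..
#.##.##
.##.##.
##.##.#
..##.##
###.##.
#..##.#
.###.##
##..##.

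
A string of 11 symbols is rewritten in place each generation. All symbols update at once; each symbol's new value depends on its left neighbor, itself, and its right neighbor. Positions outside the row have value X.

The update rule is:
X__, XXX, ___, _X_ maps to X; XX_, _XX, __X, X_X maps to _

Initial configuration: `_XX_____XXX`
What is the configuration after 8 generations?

generation 1: ___XXXX__XX
generation 2: XX__XX_X__X
generation 3: X_X____XX__
generation 4: __XXXX___X_
generation 5: X__XX_XX_X_
generation 6: _X_______X_
generation 7: _XXXXXXX_X_
generation 8: __XXXXX__X_

__XXXXX__X_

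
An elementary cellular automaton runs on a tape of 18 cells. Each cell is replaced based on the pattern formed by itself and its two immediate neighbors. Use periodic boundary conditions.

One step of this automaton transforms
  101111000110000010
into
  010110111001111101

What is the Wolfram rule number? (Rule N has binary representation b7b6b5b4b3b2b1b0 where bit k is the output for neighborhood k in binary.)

position 3: 111 → 1  (bit 7 = 1)
position 5: 110 → 0  (bit 6 = 0)
position 1: 101 → 1  (bit 5 = 1)
position 6: 100 → 1  (bit 4 = 1)
position 2: 011 → 0  (bit 3 = 0)
position 0: 010 → 0  (bit 2 = 0)
position 8: 001 → 1  (bit 1 = 1)
position 7: 000 → 1  (bit 0 = 1)
bits b7..b0 = 10110011 = 179

179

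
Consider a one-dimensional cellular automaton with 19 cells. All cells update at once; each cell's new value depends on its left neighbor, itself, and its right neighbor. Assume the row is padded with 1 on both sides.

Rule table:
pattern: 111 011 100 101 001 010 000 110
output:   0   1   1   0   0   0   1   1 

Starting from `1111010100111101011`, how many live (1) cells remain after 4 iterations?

7

0001000010100100010
1100111000010011000
0110101111001011110
0110001001100010010
count of 1: 7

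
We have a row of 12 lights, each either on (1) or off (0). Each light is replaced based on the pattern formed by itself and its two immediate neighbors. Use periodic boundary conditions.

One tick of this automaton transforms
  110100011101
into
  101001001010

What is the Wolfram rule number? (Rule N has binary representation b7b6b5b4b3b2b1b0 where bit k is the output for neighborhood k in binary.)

161

position 0: 111 → 1  (bit 7 = 1)
position 1: 110 → 0  (bit 6 = 0)
position 2: 101 → 1  (bit 5 = 1)
position 4: 100 → 0  (bit 4 = 0)
position 7: 011 → 0  (bit 3 = 0)
position 3: 010 → 0  (bit 2 = 0)
position 6: 001 → 0  (bit 1 = 0)
position 5: 000 → 1  (bit 0 = 1)
bits b7..b0 = 10100001 = 161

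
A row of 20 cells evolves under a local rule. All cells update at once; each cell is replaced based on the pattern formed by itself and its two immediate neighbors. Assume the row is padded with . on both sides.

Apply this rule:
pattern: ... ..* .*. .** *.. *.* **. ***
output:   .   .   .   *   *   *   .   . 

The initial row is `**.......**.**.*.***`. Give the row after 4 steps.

...*.*.....*.**.*.*.

*.*......*.**.*.**..
.*.*......**.*.**.*.
..*.*.....*.*.**.*.*
...*.*.....*.**.*.*.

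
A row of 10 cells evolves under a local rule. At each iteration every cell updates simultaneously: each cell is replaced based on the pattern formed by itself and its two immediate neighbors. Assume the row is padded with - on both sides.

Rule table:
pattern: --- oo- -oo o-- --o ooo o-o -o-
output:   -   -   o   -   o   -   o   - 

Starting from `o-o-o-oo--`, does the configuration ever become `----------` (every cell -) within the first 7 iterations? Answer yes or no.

no

iteration 1: -o-o-oo---
iteration 2: o-o-oo----
iteration 3: -o-oo-----
iteration 4: o-oo------
iteration 5: -oo-------
iteration 6: oo--------
iteration 7: o---------
iteration 7 is o---------, still not uniform -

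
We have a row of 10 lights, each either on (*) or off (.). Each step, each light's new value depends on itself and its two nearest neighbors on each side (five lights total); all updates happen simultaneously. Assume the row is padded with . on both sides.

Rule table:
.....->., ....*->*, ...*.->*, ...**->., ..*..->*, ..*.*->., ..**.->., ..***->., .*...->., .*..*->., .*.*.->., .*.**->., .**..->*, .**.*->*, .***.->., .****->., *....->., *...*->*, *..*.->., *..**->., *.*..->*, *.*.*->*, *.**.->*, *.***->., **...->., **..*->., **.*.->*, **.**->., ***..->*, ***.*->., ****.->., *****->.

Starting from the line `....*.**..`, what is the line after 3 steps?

..**..**..
*..*...*..
*..*.***..

*..*.***..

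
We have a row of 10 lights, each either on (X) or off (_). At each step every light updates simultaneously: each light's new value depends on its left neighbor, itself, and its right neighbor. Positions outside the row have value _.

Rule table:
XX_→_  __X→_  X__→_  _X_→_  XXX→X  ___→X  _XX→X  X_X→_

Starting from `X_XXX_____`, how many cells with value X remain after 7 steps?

6

__XX__XXXX
X_X___XXX_
____X_XX__
XXX___X__X
XX__X_____
X_____XXXX
__XXX_XXX_
count of X: 6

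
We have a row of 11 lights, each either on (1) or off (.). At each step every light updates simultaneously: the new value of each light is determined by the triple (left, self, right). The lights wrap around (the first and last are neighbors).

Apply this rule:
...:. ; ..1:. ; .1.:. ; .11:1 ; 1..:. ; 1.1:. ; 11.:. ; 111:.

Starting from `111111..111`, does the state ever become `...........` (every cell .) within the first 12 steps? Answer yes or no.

yes

........1..
...........
all cells are . at step 2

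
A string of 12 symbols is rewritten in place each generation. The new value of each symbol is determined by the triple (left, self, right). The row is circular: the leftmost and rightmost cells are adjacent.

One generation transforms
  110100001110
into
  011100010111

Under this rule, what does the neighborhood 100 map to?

0

At position 4 the neighborhood is 100; the next row has 0 there.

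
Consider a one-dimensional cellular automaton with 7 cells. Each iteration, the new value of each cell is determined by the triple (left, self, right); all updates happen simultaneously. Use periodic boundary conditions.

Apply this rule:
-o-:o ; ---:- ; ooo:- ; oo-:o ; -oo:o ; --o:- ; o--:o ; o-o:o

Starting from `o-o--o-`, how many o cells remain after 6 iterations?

5

oooo-oo
---ooo-
---o-oo
o--oooo
oo-o---
ooooo--
count of o: 5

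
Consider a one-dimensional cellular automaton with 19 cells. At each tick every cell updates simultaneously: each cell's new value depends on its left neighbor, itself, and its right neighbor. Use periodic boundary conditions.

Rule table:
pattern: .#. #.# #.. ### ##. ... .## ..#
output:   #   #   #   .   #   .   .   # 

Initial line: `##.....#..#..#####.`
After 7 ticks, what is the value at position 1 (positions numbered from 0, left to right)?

#

tick 1: .##...#######....##
tick 2: #.##.#......##..#.#
tick 3: ##.####....#.#####.
tick 4: .##...##..###....##
tick 5: #.##.#.###..##..#.#
tick 6: ##.####..###.#####.
tick 7: .##...###..##....##
position 1 holds #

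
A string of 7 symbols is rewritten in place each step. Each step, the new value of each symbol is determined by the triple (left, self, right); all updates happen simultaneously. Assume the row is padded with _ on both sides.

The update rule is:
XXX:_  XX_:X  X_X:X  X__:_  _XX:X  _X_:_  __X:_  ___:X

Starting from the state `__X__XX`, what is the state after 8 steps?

X____XX
__XX_XX
X_XXXXX
_XX___X
_XX_X__
_XXX__X
_X_X___
__X__XX

__X__XX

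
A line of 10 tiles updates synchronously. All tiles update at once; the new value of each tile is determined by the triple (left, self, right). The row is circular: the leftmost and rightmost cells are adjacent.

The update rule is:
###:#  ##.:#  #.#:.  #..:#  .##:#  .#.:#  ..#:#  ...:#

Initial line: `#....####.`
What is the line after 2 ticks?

tick 1: #########.
tick 2: #########.

#########.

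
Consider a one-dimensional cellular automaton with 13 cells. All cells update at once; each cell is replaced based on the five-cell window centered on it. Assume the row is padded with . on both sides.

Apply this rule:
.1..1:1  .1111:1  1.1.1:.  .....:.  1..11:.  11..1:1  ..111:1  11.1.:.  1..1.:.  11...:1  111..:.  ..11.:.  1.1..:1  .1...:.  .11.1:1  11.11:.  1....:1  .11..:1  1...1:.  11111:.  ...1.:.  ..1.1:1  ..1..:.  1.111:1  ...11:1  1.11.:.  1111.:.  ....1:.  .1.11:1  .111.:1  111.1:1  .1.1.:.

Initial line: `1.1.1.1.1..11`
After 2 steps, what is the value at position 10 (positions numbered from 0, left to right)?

step 1: 1.......11..1
step 2: ..1....1.11..
position 10 holds 1

1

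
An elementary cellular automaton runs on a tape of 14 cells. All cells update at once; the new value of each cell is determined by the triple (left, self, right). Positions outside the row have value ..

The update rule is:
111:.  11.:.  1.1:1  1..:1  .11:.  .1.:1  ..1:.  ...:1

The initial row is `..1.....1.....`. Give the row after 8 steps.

1.11111.111111
11.....1......
..1111.1111111
1.....1.......
11111.11111111
.....1........
1111.111111111
....1.........

....1.........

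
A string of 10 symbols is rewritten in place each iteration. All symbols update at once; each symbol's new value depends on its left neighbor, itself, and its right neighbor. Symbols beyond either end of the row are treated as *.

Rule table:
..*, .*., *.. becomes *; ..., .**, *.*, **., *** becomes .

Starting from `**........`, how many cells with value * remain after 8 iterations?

iteration 1: ..*......*
iteration 2: ****....*.
iteration 3: ....*..**.
iteration 4: *..****...
iteration 5: .**....*.*
iteration 6: ...*..**..
iteration 7: *.****..**
iteration 8: ......**..
count of *: 2

2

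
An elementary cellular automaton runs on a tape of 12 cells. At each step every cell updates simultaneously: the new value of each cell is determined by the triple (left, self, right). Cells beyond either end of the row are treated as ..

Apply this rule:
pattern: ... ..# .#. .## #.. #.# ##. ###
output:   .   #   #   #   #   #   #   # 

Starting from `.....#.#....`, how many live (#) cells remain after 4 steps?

step 1: ....#####...
step 2: ...#######..
step 3: ..#########.
step 4: .###########
count of #: 11

11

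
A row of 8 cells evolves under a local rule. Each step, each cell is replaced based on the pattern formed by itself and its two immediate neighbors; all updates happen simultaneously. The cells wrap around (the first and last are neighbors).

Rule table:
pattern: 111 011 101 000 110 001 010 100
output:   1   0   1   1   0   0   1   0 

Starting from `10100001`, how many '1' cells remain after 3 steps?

01101100
00010001
01010101
count of 1: 4

4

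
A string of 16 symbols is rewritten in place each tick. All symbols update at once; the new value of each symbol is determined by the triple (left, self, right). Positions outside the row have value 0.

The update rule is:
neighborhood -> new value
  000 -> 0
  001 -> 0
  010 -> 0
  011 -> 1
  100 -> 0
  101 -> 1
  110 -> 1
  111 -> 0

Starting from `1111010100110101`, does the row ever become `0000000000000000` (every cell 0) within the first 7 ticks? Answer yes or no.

yes

1001101000111010
0001110000101100
0001010000011100
0000100000010100
0000000000001000
0000000000000000
all cells are 0 at tick 6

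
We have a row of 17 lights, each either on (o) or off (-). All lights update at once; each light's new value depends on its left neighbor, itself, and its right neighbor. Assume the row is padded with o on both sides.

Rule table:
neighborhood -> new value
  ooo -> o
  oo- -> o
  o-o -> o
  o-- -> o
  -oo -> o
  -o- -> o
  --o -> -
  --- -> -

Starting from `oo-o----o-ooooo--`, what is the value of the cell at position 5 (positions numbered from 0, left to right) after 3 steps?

o

ooooo---oooooooo-
oooooo--ooooooooo
ooooooo-ooooooooo
position 5 holds o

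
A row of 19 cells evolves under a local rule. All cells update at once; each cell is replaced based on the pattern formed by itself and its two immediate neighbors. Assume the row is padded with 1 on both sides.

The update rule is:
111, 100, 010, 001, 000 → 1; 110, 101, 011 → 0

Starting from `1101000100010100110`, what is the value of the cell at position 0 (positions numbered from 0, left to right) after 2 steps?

step 1: 1001111111110111000
step 2: 0110111111100010111
position 0 holds 0

0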